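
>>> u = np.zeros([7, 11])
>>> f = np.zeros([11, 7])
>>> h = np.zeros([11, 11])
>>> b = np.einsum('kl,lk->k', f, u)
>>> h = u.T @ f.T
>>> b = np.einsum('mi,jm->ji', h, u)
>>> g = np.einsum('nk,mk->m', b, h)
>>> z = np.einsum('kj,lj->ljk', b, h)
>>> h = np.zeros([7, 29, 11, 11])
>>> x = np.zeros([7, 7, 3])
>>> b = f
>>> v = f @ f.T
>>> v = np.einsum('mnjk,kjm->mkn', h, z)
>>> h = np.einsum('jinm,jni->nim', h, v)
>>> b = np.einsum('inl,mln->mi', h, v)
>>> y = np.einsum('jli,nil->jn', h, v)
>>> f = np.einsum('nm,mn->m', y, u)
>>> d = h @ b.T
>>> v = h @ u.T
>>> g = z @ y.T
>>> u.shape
(7, 11)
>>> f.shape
(7,)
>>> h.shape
(11, 29, 11)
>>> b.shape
(7, 11)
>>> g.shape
(11, 11, 11)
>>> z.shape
(11, 11, 7)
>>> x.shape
(7, 7, 3)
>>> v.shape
(11, 29, 7)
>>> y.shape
(11, 7)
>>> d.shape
(11, 29, 7)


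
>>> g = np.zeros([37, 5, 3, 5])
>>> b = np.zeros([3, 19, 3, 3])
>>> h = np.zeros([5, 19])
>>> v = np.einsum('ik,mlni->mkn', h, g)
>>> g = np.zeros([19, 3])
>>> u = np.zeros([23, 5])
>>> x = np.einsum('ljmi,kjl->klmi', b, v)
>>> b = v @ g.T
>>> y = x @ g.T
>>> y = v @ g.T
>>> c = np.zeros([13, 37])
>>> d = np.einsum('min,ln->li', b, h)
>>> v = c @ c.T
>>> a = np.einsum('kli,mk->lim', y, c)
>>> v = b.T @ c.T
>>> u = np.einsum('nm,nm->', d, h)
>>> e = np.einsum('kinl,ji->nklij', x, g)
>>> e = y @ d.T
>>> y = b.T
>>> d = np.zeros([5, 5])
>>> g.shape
(19, 3)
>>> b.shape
(37, 19, 19)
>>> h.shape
(5, 19)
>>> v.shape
(19, 19, 13)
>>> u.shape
()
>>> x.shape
(37, 3, 3, 3)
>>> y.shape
(19, 19, 37)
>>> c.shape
(13, 37)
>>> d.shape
(5, 5)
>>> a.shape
(19, 19, 13)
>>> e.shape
(37, 19, 5)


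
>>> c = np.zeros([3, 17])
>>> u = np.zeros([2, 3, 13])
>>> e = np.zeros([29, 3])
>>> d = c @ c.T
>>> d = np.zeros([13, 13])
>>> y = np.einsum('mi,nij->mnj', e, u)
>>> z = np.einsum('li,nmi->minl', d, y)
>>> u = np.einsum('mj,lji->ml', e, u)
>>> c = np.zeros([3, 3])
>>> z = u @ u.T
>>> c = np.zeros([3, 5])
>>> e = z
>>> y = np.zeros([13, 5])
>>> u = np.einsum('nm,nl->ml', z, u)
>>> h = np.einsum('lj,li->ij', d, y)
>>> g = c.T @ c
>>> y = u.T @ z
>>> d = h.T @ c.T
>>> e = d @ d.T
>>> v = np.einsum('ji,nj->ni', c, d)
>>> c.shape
(3, 5)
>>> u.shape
(29, 2)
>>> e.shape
(13, 13)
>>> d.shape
(13, 3)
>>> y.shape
(2, 29)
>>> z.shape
(29, 29)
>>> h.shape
(5, 13)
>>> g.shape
(5, 5)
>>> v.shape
(13, 5)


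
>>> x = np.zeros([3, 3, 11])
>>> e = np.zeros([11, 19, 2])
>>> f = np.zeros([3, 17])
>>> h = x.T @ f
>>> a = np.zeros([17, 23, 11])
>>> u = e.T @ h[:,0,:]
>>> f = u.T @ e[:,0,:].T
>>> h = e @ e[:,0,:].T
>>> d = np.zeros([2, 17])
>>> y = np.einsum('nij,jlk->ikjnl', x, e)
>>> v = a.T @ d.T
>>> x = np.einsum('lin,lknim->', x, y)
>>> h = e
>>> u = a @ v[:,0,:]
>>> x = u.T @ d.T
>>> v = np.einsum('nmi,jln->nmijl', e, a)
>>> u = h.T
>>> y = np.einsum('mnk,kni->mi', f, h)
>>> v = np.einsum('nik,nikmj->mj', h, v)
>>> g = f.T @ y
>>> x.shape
(2, 23, 2)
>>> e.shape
(11, 19, 2)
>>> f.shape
(17, 19, 11)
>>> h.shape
(11, 19, 2)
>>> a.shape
(17, 23, 11)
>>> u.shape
(2, 19, 11)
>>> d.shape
(2, 17)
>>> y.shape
(17, 2)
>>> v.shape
(17, 23)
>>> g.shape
(11, 19, 2)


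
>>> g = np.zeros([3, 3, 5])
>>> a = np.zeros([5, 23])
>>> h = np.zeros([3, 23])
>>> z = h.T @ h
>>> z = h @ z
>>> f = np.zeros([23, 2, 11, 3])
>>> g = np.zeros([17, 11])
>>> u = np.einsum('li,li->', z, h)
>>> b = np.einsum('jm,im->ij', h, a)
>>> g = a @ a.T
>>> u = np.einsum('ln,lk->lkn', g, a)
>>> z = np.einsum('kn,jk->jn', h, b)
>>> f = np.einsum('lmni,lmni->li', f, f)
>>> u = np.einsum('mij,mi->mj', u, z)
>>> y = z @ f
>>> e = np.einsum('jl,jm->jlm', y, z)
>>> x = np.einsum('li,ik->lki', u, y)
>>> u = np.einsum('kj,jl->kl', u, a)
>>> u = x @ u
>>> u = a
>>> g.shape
(5, 5)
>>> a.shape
(5, 23)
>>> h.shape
(3, 23)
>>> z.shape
(5, 23)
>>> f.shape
(23, 3)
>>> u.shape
(5, 23)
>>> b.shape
(5, 3)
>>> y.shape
(5, 3)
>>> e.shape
(5, 3, 23)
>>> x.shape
(5, 3, 5)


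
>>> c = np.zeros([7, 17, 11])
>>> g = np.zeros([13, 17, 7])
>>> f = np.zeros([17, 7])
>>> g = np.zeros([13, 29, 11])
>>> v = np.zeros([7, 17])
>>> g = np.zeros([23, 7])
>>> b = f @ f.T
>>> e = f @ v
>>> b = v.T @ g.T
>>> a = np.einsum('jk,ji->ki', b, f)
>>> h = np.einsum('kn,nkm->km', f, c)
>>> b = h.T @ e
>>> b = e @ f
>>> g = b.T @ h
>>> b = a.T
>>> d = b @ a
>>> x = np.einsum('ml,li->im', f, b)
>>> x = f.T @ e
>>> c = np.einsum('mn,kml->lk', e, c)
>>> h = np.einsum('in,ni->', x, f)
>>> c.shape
(11, 7)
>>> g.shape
(7, 11)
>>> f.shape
(17, 7)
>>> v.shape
(7, 17)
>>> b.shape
(7, 23)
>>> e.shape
(17, 17)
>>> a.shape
(23, 7)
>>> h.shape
()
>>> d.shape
(7, 7)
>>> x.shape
(7, 17)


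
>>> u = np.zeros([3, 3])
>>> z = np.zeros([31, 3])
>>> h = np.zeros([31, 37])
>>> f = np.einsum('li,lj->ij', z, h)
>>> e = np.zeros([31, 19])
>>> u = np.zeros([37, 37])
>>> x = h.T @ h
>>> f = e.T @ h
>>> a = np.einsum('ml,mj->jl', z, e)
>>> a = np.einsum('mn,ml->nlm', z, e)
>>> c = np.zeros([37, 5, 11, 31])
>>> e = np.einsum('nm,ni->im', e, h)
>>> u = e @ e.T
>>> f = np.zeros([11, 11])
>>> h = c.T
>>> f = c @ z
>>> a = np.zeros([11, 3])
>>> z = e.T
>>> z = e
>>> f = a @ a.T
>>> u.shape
(37, 37)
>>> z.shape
(37, 19)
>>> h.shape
(31, 11, 5, 37)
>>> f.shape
(11, 11)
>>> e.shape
(37, 19)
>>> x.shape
(37, 37)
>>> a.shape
(11, 3)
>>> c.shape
(37, 5, 11, 31)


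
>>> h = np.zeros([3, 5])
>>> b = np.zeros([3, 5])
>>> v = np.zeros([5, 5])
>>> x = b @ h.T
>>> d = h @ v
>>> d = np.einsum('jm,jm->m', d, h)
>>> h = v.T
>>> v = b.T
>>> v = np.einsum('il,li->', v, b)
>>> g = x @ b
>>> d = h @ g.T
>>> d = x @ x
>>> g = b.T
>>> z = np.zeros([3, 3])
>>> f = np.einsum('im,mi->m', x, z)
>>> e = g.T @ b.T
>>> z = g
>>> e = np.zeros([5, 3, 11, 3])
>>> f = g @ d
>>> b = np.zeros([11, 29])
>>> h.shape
(5, 5)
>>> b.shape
(11, 29)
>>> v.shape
()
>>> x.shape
(3, 3)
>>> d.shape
(3, 3)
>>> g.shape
(5, 3)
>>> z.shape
(5, 3)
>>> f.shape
(5, 3)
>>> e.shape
(5, 3, 11, 3)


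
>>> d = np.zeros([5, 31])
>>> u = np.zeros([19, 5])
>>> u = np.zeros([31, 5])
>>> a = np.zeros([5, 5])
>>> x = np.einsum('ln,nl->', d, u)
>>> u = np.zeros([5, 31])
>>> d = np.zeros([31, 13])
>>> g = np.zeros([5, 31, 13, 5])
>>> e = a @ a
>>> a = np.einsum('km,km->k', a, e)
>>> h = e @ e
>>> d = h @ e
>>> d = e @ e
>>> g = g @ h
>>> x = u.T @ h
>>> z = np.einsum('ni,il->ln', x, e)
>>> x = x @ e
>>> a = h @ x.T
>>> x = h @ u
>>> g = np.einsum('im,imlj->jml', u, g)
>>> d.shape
(5, 5)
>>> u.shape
(5, 31)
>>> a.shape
(5, 31)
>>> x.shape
(5, 31)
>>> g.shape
(5, 31, 13)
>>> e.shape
(5, 5)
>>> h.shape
(5, 5)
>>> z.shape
(5, 31)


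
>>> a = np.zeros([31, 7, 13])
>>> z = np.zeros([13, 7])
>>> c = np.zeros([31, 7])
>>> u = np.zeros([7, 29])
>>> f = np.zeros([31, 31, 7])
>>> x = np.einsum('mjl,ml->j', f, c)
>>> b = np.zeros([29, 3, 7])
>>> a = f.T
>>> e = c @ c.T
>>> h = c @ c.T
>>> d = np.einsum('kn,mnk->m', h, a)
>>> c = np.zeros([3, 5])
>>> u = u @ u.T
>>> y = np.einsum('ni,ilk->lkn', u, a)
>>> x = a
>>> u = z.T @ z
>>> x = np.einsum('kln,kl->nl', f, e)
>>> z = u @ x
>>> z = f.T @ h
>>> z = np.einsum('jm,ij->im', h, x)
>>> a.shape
(7, 31, 31)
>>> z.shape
(7, 31)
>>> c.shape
(3, 5)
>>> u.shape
(7, 7)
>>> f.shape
(31, 31, 7)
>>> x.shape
(7, 31)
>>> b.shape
(29, 3, 7)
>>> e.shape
(31, 31)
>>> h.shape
(31, 31)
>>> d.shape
(7,)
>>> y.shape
(31, 31, 7)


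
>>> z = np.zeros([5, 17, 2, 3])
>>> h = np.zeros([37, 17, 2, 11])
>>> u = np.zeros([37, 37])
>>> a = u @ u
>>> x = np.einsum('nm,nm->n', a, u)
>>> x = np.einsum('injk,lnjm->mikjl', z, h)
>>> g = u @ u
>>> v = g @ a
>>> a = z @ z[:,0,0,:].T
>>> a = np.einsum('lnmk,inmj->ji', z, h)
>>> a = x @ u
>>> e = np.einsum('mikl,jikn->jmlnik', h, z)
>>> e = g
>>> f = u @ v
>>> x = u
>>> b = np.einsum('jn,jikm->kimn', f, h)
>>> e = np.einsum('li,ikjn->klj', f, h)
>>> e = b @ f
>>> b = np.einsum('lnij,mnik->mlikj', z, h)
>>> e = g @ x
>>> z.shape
(5, 17, 2, 3)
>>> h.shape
(37, 17, 2, 11)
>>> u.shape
(37, 37)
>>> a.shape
(11, 5, 3, 2, 37)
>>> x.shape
(37, 37)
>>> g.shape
(37, 37)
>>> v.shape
(37, 37)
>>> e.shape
(37, 37)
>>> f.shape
(37, 37)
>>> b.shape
(37, 5, 2, 11, 3)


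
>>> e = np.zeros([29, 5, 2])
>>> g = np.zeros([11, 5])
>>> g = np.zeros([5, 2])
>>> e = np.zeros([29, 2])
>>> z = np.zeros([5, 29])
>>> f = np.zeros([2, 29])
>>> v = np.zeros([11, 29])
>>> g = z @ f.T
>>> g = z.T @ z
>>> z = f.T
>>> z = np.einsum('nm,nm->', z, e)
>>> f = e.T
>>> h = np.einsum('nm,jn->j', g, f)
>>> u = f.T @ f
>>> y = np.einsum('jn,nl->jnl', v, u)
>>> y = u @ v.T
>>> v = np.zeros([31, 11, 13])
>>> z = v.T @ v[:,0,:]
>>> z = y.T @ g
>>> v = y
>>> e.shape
(29, 2)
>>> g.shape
(29, 29)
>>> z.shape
(11, 29)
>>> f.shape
(2, 29)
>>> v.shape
(29, 11)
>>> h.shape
(2,)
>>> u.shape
(29, 29)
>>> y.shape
(29, 11)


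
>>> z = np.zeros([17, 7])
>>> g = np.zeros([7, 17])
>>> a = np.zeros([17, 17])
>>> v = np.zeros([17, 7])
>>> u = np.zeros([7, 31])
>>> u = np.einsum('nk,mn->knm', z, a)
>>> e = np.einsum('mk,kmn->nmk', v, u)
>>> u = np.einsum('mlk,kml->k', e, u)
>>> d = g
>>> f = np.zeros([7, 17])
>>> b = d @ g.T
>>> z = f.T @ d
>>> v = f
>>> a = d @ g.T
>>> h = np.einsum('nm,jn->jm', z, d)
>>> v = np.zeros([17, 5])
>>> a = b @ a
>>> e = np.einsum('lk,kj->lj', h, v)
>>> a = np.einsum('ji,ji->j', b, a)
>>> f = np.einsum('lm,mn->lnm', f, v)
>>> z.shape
(17, 17)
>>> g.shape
(7, 17)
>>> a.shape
(7,)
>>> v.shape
(17, 5)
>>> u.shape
(7,)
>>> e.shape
(7, 5)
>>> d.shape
(7, 17)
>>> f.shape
(7, 5, 17)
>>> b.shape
(7, 7)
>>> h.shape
(7, 17)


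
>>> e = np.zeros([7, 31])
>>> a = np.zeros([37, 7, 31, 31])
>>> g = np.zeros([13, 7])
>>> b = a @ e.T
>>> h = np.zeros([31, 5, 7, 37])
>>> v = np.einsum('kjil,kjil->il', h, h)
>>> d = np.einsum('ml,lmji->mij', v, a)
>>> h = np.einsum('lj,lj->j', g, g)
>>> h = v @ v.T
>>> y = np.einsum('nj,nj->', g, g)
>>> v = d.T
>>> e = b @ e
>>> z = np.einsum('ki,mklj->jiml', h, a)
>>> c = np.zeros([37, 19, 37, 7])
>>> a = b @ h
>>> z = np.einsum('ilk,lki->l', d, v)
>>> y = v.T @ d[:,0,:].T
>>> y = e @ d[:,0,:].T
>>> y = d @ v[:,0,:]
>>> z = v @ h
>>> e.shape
(37, 7, 31, 31)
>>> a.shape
(37, 7, 31, 7)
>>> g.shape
(13, 7)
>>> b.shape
(37, 7, 31, 7)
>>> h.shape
(7, 7)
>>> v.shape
(31, 31, 7)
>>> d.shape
(7, 31, 31)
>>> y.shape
(7, 31, 7)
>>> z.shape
(31, 31, 7)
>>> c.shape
(37, 19, 37, 7)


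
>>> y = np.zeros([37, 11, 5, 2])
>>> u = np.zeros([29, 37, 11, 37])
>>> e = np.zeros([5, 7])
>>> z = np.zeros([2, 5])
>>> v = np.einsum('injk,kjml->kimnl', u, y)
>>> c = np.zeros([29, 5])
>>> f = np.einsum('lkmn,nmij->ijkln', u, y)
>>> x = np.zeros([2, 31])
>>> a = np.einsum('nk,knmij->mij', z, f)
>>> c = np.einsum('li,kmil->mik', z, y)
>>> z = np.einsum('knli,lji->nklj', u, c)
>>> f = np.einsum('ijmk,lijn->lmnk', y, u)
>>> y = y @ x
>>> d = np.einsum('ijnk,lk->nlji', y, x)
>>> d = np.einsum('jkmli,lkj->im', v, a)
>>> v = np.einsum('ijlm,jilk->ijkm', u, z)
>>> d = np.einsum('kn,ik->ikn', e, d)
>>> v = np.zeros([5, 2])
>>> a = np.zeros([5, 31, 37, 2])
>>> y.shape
(37, 11, 5, 31)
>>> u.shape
(29, 37, 11, 37)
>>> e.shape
(5, 7)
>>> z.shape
(37, 29, 11, 5)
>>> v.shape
(5, 2)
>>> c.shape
(11, 5, 37)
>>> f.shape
(29, 5, 37, 2)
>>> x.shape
(2, 31)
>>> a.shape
(5, 31, 37, 2)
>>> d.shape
(2, 5, 7)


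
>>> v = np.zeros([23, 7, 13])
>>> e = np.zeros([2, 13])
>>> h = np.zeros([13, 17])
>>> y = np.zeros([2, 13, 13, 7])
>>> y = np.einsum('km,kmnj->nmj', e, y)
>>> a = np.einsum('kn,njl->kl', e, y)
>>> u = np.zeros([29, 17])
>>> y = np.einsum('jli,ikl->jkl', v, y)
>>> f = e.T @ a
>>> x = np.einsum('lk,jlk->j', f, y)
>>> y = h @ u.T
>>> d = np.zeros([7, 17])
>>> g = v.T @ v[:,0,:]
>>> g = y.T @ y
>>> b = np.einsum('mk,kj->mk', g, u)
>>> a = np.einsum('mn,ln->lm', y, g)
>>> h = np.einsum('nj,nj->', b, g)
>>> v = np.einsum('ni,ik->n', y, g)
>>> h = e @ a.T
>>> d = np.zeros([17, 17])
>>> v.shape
(13,)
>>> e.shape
(2, 13)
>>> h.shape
(2, 29)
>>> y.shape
(13, 29)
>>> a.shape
(29, 13)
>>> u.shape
(29, 17)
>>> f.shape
(13, 7)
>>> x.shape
(23,)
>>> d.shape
(17, 17)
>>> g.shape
(29, 29)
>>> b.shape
(29, 29)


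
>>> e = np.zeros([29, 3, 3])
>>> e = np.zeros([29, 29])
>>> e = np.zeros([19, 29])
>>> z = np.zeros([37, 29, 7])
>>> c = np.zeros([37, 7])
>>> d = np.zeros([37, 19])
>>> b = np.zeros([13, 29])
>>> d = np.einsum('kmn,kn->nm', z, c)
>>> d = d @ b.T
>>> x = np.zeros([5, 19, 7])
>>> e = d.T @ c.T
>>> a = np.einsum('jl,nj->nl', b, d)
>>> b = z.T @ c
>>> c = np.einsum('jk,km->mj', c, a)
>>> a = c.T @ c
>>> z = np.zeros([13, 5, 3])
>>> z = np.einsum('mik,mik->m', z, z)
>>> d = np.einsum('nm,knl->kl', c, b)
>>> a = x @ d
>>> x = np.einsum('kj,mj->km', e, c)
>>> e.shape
(13, 37)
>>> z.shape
(13,)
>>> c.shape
(29, 37)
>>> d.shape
(7, 7)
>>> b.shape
(7, 29, 7)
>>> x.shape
(13, 29)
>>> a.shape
(5, 19, 7)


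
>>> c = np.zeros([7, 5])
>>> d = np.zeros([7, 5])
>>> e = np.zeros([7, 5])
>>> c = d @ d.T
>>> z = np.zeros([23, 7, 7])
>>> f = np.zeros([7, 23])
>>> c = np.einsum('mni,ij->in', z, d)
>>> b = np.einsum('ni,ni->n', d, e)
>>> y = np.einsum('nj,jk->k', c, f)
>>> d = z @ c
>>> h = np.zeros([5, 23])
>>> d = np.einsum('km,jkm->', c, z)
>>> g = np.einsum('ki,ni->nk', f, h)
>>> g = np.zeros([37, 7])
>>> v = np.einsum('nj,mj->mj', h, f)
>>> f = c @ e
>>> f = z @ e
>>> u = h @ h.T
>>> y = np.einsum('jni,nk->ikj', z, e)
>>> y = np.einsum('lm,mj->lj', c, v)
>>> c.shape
(7, 7)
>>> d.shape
()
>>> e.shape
(7, 5)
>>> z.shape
(23, 7, 7)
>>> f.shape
(23, 7, 5)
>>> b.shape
(7,)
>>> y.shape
(7, 23)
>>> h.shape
(5, 23)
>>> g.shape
(37, 7)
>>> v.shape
(7, 23)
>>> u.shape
(5, 5)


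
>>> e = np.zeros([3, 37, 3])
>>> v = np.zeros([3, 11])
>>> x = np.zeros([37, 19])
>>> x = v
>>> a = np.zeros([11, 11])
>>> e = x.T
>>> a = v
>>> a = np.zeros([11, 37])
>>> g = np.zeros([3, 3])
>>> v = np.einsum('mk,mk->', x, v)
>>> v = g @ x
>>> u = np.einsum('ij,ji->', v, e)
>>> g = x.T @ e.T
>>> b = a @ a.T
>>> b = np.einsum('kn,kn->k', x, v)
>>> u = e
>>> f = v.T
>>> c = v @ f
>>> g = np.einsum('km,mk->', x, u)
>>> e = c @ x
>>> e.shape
(3, 11)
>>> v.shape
(3, 11)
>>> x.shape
(3, 11)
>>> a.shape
(11, 37)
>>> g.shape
()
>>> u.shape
(11, 3)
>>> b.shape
(3,)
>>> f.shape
(11, 3)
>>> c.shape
(3, 3)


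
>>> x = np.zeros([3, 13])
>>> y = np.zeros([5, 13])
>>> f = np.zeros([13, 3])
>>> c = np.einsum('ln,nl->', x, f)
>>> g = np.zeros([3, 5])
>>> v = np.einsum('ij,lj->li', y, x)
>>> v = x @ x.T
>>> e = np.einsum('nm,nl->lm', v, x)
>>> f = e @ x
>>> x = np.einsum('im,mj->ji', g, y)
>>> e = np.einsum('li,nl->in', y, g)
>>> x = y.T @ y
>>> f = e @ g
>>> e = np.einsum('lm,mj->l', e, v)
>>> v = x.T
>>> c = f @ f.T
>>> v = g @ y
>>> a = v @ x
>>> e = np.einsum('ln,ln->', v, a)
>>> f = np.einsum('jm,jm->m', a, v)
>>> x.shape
(13, 13)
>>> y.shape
(5, 13)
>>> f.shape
(13,)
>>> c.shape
(13, 13)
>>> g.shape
(3, 5)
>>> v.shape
(3, 13)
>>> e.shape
()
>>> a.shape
(3, 13)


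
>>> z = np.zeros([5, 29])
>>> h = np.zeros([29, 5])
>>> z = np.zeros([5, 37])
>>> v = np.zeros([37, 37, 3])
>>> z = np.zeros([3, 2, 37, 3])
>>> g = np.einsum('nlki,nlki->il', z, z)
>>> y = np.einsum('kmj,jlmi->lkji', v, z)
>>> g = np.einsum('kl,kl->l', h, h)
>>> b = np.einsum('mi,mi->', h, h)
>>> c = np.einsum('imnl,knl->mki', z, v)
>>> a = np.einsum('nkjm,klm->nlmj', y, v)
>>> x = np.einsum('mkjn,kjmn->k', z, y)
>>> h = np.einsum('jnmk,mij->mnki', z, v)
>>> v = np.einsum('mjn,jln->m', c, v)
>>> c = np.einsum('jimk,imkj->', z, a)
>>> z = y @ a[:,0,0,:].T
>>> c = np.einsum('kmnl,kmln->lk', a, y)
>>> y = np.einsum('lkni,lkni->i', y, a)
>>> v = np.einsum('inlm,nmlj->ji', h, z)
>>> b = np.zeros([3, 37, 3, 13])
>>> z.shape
(2, 37, 3, 2)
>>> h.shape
(37, 2, 3, 37)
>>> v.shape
(2, 37)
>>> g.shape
(5,)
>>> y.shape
(3,)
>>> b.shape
(3, 37, 3, 13)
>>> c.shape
(3, 2)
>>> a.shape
(2, 37, 3, 3)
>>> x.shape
(2,)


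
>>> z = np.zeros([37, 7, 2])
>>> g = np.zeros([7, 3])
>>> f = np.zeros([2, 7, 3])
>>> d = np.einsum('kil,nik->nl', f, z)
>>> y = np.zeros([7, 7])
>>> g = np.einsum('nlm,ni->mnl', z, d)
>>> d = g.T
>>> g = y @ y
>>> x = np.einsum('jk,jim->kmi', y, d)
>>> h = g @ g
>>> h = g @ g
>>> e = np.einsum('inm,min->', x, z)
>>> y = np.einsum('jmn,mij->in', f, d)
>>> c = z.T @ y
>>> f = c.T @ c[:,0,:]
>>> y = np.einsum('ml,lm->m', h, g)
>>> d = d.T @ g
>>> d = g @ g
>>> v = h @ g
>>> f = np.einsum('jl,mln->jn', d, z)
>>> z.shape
(37, 7, 2)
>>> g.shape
(7, 7)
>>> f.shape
(7, 2)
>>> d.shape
(7, 7)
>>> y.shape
(7,)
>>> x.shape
(7, 2, 37)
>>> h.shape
(7, 7)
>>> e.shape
()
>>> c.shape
(2, 7, 3)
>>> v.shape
(7, 7)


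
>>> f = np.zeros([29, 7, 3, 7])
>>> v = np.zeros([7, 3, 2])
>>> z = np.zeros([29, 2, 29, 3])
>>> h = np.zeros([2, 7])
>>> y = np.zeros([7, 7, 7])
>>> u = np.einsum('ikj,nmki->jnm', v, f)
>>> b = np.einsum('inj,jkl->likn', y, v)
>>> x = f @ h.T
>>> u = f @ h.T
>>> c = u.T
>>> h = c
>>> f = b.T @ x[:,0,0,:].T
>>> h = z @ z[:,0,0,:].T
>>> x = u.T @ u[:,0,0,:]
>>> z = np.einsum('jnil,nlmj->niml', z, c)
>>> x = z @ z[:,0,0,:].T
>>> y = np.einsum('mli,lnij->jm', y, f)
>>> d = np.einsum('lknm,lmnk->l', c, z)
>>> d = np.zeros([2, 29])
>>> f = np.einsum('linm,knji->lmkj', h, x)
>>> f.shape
(29, 29, 2, 7)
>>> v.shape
(7, 3, 2)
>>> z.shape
(2, 29, 7, 3)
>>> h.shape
(29, 2, 29, 29)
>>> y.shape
(29, 7)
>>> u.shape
(29, 7, 3, 2)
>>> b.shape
(2, 7, 3, 7)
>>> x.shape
(2, 29, 7, 2)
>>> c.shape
(2, 3, 7, 29)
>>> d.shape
(2, 29)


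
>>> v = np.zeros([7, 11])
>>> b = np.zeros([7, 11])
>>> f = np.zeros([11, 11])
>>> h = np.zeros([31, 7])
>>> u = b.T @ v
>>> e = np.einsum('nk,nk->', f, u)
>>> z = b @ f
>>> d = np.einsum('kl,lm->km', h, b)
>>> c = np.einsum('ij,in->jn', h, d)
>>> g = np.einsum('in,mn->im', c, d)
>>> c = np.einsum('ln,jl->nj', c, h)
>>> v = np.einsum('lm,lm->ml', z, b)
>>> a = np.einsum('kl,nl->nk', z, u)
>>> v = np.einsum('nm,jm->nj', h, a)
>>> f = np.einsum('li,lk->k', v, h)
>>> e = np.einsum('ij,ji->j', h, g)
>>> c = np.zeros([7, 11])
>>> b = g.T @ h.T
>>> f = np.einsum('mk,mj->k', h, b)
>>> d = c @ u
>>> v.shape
(31, 11)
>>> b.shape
(31, 31)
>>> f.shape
(7,)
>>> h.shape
(31, 7)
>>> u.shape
(11, 11)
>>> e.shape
(7,)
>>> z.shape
(7, 11)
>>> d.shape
(7, 11)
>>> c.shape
(7, 11)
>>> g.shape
(7, 31)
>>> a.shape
(11, 7)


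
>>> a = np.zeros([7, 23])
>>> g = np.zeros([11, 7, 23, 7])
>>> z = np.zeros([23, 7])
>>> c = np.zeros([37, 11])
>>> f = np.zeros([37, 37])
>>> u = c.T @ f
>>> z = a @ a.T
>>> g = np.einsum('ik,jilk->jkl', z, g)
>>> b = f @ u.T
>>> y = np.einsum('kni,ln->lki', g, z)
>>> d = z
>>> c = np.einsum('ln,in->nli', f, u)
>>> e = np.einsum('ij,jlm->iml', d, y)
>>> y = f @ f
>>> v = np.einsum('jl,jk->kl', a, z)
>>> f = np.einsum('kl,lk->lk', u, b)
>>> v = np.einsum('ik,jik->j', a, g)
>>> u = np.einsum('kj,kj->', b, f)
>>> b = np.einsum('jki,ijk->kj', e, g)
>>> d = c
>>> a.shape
(7, 23)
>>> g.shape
(11, 7, 23)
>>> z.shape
(7, 7)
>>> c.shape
(37, 37, 11)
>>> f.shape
(37, 11)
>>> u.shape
()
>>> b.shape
(23, 7)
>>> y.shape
(37, 37)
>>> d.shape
(37, 37, 11)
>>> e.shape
(7, 23, 11)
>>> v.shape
(11,)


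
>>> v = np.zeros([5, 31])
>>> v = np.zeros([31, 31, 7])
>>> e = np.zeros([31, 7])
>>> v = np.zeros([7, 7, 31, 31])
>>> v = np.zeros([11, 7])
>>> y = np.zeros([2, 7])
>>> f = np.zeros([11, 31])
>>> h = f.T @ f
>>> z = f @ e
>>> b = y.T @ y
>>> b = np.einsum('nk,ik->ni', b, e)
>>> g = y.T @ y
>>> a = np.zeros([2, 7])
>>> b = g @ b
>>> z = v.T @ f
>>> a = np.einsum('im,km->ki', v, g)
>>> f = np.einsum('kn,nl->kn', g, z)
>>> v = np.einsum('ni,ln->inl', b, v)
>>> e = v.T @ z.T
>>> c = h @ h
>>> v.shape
(31, 7, 11)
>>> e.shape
(11, 7, 7)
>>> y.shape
(2, 7)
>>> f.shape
(7, 7)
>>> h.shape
(31, 31)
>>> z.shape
(7, 31)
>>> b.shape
(7, 31)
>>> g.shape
(7, 7)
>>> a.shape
(7, 11)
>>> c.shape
(31, 31)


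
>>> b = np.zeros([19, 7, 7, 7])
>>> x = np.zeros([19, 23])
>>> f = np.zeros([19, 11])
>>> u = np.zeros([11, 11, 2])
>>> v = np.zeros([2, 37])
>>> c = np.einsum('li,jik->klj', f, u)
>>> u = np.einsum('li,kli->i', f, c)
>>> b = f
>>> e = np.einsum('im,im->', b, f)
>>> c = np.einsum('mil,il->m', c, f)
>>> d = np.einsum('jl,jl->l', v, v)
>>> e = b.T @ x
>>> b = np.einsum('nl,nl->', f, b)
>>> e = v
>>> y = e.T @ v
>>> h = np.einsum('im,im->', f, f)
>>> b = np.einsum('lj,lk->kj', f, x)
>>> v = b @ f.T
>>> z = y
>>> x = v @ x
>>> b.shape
(23, 11)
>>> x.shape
(23, 23)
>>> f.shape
(19, 11)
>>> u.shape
(11,)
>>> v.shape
(23, 19)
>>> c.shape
(2,)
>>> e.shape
(2, 37)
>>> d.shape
(37,)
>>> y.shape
(37, 37)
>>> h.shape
()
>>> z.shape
(37, 37)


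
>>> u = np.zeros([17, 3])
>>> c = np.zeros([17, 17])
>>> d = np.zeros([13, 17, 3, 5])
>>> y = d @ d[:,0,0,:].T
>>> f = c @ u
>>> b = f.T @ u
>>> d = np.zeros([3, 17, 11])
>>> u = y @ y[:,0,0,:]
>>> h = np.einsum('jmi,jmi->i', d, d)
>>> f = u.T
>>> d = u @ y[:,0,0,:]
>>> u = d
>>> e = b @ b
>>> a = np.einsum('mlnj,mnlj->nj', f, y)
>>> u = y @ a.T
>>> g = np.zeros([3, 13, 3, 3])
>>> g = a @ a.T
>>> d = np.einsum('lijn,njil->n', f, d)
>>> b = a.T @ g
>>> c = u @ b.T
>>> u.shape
(13, 17, 3, 17)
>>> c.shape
(13, 17, 3, 13)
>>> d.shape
(13,)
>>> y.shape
(13, 17, 3, 13)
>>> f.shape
(13, 3, 17, 13)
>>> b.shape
(13, 17)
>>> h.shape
(11,)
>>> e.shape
(3, 3)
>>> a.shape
(17, 13)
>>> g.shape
(17, 17)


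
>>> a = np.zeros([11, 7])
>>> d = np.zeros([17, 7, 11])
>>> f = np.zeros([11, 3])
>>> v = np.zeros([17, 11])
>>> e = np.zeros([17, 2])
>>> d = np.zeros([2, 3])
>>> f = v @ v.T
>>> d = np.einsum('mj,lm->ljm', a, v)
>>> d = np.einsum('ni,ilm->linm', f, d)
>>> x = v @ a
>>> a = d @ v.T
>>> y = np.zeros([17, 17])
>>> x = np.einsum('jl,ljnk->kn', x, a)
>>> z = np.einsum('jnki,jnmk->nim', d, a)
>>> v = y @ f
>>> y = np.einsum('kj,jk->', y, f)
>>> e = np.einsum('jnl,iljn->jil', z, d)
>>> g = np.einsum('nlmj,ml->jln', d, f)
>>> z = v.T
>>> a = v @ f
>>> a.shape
(17, 17)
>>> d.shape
(7, 17, 17, 11)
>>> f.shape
(17, 17)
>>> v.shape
(17, 17)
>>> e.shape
(17, 7, 17)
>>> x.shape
(17, 17)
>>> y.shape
()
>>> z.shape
(17, 17)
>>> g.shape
(11, 17, 7)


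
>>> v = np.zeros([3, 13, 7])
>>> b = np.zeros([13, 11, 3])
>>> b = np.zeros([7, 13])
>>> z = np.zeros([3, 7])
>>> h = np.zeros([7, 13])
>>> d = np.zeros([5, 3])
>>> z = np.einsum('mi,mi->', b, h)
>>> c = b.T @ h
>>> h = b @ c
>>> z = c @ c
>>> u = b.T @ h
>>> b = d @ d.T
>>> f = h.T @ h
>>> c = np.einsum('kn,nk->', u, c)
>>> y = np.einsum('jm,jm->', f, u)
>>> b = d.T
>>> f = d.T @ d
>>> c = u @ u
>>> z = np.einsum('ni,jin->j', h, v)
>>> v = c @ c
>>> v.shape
(13, 13)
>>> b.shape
(3, 5)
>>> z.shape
(3,)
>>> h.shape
(7, 13)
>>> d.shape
(5, 3)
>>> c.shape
(13, 13)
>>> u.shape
(13, 13)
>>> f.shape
(3, 3)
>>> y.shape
()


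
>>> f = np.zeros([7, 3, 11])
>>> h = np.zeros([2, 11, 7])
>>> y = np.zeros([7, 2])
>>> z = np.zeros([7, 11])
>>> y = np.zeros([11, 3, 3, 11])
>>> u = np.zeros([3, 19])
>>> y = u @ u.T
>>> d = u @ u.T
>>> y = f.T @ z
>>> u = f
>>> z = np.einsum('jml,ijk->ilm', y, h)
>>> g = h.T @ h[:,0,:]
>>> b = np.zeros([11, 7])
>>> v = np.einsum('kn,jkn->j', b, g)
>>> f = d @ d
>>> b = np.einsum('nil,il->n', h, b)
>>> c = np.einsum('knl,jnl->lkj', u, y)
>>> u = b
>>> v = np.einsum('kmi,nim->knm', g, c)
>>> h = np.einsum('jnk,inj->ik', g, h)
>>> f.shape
(3, 3)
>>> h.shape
(2, 7)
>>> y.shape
(11, 3, 11)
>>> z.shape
(2, 11, 3)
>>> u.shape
(2,)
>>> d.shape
(3, 3)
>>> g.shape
(7, 11, 7)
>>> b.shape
(2,)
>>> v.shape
(7, 11, 11)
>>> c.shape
(11, 7, 11)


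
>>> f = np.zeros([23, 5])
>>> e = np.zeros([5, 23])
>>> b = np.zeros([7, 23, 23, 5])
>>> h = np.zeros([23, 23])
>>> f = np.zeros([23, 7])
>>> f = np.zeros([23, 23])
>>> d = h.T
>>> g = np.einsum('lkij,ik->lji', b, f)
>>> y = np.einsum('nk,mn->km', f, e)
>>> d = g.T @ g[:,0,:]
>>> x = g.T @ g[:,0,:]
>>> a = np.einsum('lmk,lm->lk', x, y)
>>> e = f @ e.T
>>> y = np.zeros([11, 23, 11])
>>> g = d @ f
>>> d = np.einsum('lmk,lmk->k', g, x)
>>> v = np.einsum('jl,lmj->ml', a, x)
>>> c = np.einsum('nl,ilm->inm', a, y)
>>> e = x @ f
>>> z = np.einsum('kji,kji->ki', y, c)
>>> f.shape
(23, 23)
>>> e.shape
(23, 5, 23)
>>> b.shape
(7, 23, 23, 5)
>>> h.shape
(23, 23)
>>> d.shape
(23,)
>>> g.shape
(23, 5, 23)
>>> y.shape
(11, 23, 11)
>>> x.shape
(23, 5, 23)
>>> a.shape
(23, 23)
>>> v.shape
(5, 23)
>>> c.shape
(11, 23, 11)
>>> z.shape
(11, 11)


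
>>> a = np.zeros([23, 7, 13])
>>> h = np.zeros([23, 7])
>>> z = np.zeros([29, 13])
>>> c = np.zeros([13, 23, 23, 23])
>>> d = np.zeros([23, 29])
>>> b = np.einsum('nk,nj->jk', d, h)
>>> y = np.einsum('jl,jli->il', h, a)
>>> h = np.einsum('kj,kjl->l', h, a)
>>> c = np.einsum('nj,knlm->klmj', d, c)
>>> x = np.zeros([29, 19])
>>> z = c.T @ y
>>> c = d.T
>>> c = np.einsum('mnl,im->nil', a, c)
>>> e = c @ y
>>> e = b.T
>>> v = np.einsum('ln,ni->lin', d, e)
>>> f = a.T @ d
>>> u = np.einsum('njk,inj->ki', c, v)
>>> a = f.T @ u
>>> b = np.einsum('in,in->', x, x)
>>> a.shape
(29, 7, 23)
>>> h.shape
(13,)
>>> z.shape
(29, 23, 23, 7)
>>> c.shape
(7, 29, 13)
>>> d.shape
(23, 29)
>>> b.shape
()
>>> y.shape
(13, 7)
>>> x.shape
(29, 19)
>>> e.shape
(29, 7)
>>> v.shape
(23, 7, 29)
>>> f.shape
(13, 7, 29)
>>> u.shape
(13, 23)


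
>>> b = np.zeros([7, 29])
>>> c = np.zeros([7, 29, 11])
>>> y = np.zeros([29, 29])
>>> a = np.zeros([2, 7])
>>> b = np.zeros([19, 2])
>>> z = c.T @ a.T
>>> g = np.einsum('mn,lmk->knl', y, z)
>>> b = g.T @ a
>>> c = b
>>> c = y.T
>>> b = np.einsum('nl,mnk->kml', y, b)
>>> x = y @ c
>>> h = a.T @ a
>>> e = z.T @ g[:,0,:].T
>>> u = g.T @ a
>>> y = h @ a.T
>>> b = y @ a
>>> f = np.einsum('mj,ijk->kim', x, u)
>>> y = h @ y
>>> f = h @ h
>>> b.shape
(7, 7)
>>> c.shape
(29, 29)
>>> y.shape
(7, 2)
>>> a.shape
(2, 7)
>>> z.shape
(11, 29, 2)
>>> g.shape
(2, 29, 11)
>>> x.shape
(29, 29)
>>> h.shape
(7, 7)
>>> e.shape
(2, 29, 2)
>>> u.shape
(11, 29, 7)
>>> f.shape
(7, 7)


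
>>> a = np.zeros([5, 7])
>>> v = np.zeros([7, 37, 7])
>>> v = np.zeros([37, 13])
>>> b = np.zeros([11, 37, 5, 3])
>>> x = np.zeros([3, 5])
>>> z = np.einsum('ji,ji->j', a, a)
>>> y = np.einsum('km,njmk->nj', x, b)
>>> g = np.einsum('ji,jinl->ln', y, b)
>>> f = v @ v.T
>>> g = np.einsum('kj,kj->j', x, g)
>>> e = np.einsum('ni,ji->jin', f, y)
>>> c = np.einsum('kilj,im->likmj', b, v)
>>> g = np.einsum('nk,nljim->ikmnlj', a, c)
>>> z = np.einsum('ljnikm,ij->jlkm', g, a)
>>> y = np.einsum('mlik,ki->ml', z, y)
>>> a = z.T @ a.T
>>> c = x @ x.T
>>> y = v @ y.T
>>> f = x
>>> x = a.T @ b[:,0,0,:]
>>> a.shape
(11, 37, 13, 5)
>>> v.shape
(37, 13)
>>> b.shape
(11, 37, 5, 3)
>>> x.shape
(5, 13, 37, 3)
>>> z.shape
(7, 13, 37, 11)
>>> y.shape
(37, 7)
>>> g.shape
(13, 7, 3, 5, 37, 11)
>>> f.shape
(3, 5)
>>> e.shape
(11, 37, 37)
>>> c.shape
(3, 3)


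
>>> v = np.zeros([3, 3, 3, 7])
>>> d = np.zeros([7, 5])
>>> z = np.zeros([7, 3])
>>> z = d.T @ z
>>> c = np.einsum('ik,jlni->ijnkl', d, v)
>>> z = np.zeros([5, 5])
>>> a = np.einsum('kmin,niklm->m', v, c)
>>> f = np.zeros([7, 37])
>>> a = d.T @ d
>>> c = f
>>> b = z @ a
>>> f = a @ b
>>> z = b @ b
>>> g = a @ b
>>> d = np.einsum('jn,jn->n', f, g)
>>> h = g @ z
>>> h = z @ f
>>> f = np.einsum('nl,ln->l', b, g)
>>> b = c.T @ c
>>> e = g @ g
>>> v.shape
(3, 3, 3, 7)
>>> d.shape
(5,)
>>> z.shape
(5, 5)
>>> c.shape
(7, 37)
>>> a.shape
(5, 5)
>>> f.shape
(5,)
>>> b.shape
(37, 37)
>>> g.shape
(5, 5)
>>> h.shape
(5, 5)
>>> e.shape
(5, 5)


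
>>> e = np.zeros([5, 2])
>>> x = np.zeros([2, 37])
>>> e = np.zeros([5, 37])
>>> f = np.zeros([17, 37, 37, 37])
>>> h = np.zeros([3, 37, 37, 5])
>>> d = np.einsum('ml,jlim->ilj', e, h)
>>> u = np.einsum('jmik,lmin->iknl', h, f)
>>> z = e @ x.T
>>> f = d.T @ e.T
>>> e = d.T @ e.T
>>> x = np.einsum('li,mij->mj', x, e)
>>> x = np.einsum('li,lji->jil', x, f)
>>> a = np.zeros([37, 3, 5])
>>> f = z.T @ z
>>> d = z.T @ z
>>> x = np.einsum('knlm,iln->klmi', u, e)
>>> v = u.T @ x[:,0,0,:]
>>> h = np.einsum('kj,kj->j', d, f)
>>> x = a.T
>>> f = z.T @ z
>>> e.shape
(3, 37, 5)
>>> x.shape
(5, 3, 37)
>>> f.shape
(2, 2)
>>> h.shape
(2,)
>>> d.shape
(2, 2)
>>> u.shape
(37, 5, 37, 17)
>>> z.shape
(5, 2)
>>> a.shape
(37, 3, 5)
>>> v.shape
(17, 37, 5, 3)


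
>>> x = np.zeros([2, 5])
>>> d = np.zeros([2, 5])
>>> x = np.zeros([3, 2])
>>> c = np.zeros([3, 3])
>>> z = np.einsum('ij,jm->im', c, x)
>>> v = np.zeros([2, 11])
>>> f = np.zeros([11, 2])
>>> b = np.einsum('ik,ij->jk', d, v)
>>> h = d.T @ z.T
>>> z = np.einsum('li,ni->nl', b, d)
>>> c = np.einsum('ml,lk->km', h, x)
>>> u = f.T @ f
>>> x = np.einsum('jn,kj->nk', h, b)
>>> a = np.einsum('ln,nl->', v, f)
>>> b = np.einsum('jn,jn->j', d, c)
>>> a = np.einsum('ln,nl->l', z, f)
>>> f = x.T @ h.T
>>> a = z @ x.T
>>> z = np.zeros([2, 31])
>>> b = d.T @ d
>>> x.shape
(3, 11)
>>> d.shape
(2, 5)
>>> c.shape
(2, 5)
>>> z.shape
(2, 31)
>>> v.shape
(2, 11)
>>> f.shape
(11, 5)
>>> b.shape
(5, 5)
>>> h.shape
(5, 3)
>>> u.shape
(2, 2)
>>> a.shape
(2, 3)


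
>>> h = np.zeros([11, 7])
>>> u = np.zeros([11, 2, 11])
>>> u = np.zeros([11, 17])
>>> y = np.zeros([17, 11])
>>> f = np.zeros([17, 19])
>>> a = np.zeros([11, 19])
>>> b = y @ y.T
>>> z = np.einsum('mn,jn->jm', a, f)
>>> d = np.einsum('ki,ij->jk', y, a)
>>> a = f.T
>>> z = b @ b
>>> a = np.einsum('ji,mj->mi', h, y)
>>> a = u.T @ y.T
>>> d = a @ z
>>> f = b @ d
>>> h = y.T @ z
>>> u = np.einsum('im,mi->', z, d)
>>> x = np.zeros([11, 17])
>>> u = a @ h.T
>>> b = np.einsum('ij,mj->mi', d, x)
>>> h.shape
(11, 17)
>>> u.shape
(17, 11)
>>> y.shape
(17, 11)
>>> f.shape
(17, 17)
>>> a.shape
(17, 17)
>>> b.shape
(11, 17)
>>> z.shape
(17, 17)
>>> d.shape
(17, 17)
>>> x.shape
(11, 17)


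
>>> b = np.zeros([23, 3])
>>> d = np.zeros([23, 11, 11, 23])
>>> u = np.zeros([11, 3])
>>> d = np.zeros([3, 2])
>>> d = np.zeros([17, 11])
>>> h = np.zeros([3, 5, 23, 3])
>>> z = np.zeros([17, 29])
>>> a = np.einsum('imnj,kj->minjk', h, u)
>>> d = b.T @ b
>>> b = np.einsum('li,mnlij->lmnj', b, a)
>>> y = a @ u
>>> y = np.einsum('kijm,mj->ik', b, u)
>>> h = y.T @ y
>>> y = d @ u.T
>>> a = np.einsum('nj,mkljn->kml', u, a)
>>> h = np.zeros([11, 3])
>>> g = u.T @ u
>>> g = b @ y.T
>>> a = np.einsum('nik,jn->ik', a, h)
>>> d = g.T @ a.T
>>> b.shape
(23, 5, 3, 11)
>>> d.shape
(3, 3, 5, 5)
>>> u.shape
(11, 3)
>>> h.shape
(11, 3)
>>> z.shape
(17, 29)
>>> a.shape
(5, 23)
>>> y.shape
(3, 11)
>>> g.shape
(23, 5, 3, 3)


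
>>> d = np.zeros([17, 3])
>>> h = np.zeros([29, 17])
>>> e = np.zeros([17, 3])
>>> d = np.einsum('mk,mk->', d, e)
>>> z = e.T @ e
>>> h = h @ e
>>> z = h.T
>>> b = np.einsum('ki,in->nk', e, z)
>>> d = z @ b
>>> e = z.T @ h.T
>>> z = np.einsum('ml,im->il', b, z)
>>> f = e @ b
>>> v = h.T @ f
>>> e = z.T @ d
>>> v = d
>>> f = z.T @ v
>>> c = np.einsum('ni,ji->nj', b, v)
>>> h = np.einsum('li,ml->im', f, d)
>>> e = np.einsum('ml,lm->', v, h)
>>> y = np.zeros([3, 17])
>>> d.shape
(3, 17)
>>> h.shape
(17, 3)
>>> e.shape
()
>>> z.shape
(3, 17)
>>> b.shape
(29, 17)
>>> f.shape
(17, 17)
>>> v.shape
(3, 17)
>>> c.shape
(29, 3)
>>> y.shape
(3, 17)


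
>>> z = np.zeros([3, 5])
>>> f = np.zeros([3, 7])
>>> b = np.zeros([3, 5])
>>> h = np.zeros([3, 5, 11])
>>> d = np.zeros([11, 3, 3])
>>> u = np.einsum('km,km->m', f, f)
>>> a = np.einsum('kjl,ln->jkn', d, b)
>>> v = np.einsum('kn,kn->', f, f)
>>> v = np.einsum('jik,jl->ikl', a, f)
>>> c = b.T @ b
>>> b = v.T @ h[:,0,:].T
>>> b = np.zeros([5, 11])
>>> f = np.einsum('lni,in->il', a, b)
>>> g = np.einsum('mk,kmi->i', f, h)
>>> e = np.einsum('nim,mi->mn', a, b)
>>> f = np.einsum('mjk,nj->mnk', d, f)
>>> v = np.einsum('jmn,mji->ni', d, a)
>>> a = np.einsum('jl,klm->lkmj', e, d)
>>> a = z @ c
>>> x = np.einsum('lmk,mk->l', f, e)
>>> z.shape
(3, 5)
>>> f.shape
(11, 5, 3)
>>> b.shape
(5, 11)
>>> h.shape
(3, 5, 11)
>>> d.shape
(11, 3, 3)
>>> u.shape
(7,)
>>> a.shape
(3, 5)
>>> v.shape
(3, 5)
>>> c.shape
(5, 5)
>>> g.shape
(11,)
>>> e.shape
(5, 3)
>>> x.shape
(11,)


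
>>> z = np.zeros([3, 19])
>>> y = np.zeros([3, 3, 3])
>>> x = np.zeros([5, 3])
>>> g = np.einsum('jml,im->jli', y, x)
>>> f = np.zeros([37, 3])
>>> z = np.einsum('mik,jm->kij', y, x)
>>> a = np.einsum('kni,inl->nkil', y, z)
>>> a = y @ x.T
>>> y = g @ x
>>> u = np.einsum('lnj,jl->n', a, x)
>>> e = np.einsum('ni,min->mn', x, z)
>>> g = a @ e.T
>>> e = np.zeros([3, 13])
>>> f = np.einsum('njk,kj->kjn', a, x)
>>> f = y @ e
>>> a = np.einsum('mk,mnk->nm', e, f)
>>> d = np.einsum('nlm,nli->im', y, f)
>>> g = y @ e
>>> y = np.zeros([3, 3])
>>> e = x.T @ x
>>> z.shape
(3, 3, 5)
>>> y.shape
(3, 3)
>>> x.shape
(5, 3)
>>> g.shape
(3, 3, 13)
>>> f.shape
(3, 3, 13)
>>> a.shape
(3, 3)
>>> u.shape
(3,)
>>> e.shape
(3, 3)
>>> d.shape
(13, 3)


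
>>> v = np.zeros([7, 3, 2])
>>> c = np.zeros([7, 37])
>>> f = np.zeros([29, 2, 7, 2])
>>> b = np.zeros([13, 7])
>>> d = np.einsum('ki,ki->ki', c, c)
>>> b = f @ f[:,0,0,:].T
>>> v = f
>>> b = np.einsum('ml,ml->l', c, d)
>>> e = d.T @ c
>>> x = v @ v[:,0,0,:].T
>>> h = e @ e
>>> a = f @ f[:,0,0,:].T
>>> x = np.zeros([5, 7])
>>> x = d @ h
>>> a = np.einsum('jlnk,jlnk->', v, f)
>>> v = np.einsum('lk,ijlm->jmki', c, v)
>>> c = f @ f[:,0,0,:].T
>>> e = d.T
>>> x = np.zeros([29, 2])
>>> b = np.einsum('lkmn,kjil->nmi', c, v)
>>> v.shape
(2, 2, 37, 29)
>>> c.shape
(29, 2, 7, 29)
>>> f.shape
(29, 2, 7, 2)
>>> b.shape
(29, 7, 37)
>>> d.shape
(7, 37)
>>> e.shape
(37, 7)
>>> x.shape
(29, 2)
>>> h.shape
(37, 37)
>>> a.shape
()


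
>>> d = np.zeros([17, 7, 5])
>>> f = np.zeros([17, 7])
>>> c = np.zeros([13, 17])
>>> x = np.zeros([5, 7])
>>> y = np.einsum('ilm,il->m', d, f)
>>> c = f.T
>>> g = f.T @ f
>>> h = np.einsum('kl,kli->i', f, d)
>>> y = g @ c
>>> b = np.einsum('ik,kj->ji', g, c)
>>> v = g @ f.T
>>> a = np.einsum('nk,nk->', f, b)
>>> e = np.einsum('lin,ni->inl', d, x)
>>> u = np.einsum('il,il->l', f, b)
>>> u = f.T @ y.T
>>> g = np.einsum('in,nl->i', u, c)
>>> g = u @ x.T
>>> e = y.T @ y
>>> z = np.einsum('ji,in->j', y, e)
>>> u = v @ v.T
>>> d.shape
(17, 7, 5)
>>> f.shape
(17, 7)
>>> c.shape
(7, 17)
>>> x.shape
(5, 7)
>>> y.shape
(7, 17)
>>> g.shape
(7, 5)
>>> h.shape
(5,)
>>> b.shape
(17, 7)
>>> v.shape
(7, 17)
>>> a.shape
()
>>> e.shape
(17, 17)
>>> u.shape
(7, 7)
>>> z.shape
(7,)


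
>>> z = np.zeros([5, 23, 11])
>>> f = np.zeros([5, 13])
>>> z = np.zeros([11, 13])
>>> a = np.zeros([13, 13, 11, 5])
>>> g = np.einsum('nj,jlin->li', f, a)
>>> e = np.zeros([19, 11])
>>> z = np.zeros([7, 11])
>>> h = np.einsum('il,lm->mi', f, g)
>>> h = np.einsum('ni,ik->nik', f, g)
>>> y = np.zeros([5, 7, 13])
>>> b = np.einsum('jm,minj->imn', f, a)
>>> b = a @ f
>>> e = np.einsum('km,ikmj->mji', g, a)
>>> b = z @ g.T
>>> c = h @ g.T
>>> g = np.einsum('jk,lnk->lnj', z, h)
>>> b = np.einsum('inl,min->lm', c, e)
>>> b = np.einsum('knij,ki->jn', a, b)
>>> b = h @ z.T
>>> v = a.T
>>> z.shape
(7, 11)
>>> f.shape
(5, 13)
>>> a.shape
(13, 13, 11, 5)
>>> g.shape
(5, 13, 7)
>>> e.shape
(11, 5, 13)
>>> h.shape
(5, 13, 11)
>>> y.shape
(5, 7, 13)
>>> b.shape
(5, 13, 7)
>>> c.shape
(5, 13, 13)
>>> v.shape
(5, 11, 13, 13)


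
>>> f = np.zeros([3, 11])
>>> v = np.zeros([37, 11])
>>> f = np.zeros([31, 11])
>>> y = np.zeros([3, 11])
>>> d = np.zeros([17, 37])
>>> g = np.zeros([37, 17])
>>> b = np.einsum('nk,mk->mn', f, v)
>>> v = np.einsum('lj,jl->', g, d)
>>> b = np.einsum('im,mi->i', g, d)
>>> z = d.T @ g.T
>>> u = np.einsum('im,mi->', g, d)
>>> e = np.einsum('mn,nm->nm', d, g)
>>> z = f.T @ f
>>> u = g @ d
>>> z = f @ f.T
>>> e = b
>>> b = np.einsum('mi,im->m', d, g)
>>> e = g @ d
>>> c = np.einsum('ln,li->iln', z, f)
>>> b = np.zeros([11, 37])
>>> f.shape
(31, 11)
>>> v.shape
()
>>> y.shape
(3, 11)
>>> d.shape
(17, 37)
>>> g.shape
(37, 17)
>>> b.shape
(11, 37)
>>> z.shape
(31, 31)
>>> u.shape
(37, 37)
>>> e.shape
(37, 37)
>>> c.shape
(11, 31, 31)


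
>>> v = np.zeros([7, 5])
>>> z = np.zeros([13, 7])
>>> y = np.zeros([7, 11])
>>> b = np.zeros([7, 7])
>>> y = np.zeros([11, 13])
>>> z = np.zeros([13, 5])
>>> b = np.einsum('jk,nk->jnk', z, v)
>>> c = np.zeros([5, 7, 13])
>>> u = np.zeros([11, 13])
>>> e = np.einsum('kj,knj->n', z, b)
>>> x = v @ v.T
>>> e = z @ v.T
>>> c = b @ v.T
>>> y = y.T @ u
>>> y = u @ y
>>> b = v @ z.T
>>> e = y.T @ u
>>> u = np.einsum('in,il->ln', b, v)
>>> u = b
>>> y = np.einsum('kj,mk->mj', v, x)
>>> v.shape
(7, 5)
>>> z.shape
(13, 5)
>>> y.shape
(7, 5)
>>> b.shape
(7, 13)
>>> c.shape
(13, 7, 7)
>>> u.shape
(7, 13)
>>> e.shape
(13, 13)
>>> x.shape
(7, 7)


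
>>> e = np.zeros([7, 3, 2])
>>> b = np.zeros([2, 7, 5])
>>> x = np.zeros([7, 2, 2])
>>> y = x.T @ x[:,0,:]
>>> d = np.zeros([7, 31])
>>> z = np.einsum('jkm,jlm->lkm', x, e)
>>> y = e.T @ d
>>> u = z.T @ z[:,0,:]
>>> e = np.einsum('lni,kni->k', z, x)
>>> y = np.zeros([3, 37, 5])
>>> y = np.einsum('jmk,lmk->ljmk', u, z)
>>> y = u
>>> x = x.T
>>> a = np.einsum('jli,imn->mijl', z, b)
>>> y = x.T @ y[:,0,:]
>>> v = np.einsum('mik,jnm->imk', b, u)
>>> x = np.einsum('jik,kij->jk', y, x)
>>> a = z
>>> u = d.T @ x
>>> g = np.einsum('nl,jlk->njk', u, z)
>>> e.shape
(7,)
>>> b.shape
(2, 7, 5)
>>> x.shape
(7, 2)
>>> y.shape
(7, 2, 2)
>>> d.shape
(7, 31)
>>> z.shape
(3, 2, 2)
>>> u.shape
(31, 2)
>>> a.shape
(3, 2, 2)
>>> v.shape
(7, 2, 5)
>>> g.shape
(31, 3, 2)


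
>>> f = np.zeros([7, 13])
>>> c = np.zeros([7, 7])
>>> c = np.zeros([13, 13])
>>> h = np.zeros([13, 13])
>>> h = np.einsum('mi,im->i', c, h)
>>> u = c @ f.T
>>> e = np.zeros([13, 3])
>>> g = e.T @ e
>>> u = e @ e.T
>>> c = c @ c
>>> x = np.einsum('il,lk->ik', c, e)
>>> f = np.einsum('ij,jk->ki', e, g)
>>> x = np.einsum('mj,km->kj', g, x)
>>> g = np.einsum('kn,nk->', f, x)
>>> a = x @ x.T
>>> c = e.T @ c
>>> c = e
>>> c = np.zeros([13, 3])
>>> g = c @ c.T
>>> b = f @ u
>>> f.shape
(3, 13)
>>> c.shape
(13, 3)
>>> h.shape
(13,)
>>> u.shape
(13, 13)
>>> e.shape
(13, 3)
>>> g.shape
(13, 13)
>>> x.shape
(13, 3)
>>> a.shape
(13, 13)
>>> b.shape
(3, 13)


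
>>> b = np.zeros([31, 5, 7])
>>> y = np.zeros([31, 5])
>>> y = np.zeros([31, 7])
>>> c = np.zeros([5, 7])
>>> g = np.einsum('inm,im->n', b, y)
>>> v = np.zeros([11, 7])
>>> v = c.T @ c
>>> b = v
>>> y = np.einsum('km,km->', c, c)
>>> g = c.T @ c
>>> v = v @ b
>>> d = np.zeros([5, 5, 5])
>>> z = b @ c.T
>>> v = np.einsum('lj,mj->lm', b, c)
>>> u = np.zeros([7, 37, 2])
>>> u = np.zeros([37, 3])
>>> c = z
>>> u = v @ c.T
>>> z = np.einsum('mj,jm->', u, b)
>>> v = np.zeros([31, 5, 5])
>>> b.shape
(7, 7)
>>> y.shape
()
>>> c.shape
(7, 5)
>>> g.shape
(7, 7)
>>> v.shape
(31, 5, 5)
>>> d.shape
(5, 5, 5)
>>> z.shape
()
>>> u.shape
(7, 7)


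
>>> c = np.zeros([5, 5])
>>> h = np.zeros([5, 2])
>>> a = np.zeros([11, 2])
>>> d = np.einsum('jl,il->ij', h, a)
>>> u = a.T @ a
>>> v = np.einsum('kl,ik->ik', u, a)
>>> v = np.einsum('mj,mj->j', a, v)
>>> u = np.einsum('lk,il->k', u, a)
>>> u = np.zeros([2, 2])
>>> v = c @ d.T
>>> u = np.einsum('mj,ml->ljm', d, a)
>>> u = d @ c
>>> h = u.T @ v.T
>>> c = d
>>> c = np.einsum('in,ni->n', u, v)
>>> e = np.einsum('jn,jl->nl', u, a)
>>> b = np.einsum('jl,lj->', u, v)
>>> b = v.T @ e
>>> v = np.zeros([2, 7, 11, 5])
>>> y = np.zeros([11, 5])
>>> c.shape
(5,)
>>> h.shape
(5, 5)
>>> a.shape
(11, 2)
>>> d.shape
(11, 5)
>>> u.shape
(11, 5)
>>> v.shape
(2, 7, 11, 5)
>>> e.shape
(5, 2)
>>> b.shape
(11, 2)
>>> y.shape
(11, 5)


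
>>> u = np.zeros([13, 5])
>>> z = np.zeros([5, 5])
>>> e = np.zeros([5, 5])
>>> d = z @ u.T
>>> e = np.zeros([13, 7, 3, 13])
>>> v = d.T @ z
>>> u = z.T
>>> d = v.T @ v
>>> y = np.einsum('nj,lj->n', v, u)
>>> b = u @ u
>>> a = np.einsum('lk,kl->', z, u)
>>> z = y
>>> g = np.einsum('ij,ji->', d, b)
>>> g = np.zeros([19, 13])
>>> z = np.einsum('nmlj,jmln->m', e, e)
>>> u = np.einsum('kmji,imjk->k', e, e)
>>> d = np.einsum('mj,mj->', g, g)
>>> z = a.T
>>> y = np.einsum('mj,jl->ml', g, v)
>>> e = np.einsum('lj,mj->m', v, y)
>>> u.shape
(13,)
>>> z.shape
()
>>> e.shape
(19,)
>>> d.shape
()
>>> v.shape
(13, 5)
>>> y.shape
(19, 5)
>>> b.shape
(5, 5)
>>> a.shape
()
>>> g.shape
(19, 13)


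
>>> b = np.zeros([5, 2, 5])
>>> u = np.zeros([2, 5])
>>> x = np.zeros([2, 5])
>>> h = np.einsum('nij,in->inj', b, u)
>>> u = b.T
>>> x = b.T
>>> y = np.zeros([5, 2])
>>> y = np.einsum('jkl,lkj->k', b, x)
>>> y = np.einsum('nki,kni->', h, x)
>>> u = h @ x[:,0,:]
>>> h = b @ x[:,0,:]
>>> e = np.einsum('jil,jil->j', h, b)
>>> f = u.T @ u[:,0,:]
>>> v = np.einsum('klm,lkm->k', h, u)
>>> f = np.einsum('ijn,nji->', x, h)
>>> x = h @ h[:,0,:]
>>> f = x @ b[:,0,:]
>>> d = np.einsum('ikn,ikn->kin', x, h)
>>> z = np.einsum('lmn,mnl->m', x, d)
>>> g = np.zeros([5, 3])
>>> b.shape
(5, 2, 5)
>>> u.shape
(2, 5, 5)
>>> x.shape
(5, 2, 5)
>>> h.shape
(5, 2, 5)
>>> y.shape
()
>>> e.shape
(5,)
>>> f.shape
(5, 2, 5)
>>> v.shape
(5,)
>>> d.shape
(2, 5, 5)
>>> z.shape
(2,)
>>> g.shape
(5, 3)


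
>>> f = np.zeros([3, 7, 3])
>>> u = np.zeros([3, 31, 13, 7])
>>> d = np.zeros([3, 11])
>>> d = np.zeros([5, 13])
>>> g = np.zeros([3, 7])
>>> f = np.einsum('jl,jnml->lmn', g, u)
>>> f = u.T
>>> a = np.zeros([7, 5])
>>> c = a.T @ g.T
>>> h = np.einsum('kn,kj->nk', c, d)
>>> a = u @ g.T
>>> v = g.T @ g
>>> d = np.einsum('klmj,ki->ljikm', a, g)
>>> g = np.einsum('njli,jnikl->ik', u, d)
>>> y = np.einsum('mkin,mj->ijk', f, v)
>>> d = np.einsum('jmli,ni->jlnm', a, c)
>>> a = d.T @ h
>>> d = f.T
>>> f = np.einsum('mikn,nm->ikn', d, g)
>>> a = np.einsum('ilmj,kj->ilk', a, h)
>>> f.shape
(31, 13, 7)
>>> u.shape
(3, 31, 13, 7)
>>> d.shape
(3, 31, 13, 7)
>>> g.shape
(7, 3)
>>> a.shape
(31, 5, 3)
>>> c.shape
(5, 3)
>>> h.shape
(3, 5)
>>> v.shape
(7, 7)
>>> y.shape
(31, 7, 13)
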